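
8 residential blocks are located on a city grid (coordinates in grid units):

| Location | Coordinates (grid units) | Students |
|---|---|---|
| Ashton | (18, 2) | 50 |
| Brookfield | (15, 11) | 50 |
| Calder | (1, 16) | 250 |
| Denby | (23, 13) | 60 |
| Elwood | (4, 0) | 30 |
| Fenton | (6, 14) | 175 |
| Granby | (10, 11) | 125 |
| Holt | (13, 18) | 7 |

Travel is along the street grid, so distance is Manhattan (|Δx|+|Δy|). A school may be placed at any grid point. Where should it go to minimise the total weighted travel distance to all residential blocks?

(6, 14)

Manhattan distance separates: Σwᵢ(|x−xᵢ|+|y−yᵢ|) = Σwᵢ|x−xᵢ| + Σwᵢ|y−yᵢ|, so x and y are optimised independently as 1-D weighted medians.
Total weight W = 747; half = 373.5.
x-coordinate, sorted with cumulative weight:
  x=1 (Calder, w=250) cum 250
  x=4 (Elwood, w=30) cum 280
  x=6 (Fenton, w=175) cum 455  ← median
  x=10 (Granby, w=125) cum 580
  x=13 (Holt, w=7) cum 587
  x=15 (Brookfield, w=50) cum 637
  x=18 (Ashton, w=50) cum 687
  x=23 (Denby, w=60) cum 747
⇒ x* = 6
y-coordinate, sorted with cumulative weight:
  y=0 (Elwood, w=30) cum 30
  y=2 (Ashton, w=50) cum 80
  y=11 (Brookfield, w=50) cum 130
  y=11 (Granby, w=125) cum 255
  y=13 (Denby, w=60) cum 315
  y=14 (Fenton, w=175) cum 490  ← median
  y=16 (Calder, w=250) cum 740
  y=18 (Holt, w=7) cum 747
⇒ y* = 14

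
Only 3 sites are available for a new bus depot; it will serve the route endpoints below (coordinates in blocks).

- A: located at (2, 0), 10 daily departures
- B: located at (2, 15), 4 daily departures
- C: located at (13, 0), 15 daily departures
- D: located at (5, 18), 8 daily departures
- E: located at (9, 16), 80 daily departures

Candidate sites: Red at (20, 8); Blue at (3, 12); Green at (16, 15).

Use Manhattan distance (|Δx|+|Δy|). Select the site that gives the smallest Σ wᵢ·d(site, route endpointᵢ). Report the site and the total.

Blue, total 1340 blocks

Total weighted distance at each candidate:
  Red (20, 8): total = 2305
  Blue (3, 12): total = 1340
  Green (16, 15): total = 1368
Minimum is at Blue with total 1340 blocks.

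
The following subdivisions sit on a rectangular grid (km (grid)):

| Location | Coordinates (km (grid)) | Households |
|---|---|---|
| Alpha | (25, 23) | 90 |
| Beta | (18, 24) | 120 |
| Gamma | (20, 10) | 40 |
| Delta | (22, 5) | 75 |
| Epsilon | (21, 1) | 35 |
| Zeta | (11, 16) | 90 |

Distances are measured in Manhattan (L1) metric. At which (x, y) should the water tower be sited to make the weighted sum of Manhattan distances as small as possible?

(20, 16)

Manhattan distance separates: Σwᵢ(|x−xᵢ|+|y−yᵢ|) = Σwᵢ|x−xᵢ| + Σwᵢ|y−yᵢ|, so x and y are optimised independently as 1-D weighted medians.
Total weight W = 450; half = 225.
x-coordinate, sorted with cumulative weight:
  x=11 (Zeta, w=90) cum 90
  x=18 (Beta, w=120) cum 210
  x=20 (Gamma, w=40) cum 250  ← median
  x=21 (Epsilon, w=35) cum 285
  x=22 (Delta, w=75) cum 360
  x=25 (Alpha, w=90) cum 450
⇒ x* = 20
y-coordinate, sorted with cumulative weight:
  y=1 (Epsilon, w=35) cum 35
  y=5 (Delta, w=75) cum 110
  y=10 (Gamma, w=40) cum 150
  y=16 (Zeta, w=90) cum 240  ← median
  y=23 (Alpha, w=90) cum 330
  y=24 (Beta, w=120) cum 450
⇒ y* = 16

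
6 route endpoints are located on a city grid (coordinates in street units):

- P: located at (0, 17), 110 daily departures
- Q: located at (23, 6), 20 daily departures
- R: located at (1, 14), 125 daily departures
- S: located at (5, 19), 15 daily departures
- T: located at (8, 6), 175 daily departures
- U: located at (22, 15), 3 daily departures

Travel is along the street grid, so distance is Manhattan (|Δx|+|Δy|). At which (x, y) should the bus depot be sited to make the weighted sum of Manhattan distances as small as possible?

(1, 14)

Manhattan distance separates: Σwᵢ(|x−xᵢ|+|y−yᵢ|) = Σwᵢ|x−xᵢ| + Σwᵢ|y−yᵢ|, so x and y are optimised independently as 1-D weighted medians.
Total weight W = 448; half = 224.
x-coordinate, sorted with cumulative weight:
  x=0 (P, w=110) cum 110
  x=1 (R, w=125) cum 235  ← median
  x=5 (S, w=15) cum 250
  x=8 (T, w=175) cum 425
  x=22 (U, w=3) cum 428
  x=23 (Q, w=20) cum 448
⇒ x* = 1
y-coordinate, sorted with cumulative weight:
  y=6 (Q, w=20) cum 20
  y=6 (T, w=175) cum 195
  y=14 (R, w=125) cum 320  ← median
  y=15 (U, w=3) cum 323
  y=17 (P, w=110) cum 433
  y=19 (S, w=15) cum 448
⇒ y* = 14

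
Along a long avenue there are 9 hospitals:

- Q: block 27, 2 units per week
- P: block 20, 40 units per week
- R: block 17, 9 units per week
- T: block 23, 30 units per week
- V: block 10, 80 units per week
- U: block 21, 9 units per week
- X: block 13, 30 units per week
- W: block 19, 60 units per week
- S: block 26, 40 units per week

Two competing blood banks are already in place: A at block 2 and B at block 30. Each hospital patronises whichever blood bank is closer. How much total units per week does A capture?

The indifferent point is the midpoint (2+30)/2 = 16; hospitals left of it (closer to A at 2) go to A, those right go to B.
  V at 10 (w=80) → A
  X at 13 (w=30) → A
  R at 17 (w=9) → B
  W at 19 (w=60) → B
  P at 20 (w=40) → B
  U at 21 (w=9) → B
  T at 23 (w=30) → B
  S at 26 (w=40) → B
  Q at 27 (w=2) → B
A captures 110; B captures 190.

110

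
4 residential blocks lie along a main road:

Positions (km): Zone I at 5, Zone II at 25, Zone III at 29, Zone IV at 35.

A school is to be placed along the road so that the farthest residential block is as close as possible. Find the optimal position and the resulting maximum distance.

The 1-center on a line is the midpoint of the two extreme points: leftmost at 5, rightmost at 35.
Optimal location = (5 + 35)/2 = 20; maximum distance = (35 − 5)/2 = 15.

location 20, max distance 15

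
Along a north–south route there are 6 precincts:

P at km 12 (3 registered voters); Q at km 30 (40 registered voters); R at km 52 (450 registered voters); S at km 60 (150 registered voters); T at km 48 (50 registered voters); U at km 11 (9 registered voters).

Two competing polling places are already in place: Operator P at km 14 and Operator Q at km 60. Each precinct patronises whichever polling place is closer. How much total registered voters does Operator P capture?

52

The indifferent point is the midpoint (14+60)/2 = 37; precincts left of it (closer to Operator P at 14) go to Operator P, those right go to Operator Q.
  U at 11 (w=9) → Operator P
  P at 12 (w=3) → Operator P
  Q at 30 (w=40) → Operator P
  T at 48 (w=50) → Operator Q
  R at 52 (w=450) → Operator Q
  S at 60 (w=150) → Operator Q
Operator P captures 52; Operator Q captures 650.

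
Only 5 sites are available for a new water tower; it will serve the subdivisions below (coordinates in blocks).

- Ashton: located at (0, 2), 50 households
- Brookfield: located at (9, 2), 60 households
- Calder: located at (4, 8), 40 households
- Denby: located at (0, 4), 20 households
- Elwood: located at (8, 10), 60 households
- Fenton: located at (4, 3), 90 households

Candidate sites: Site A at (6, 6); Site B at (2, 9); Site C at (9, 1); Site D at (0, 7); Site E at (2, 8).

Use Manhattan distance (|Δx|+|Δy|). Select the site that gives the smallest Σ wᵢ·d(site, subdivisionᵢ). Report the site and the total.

Site A, total 2050 blocks

Total weighted distance at each candidate:
  Site A (6, 6): total = 2050
  Site B (2, 9): total = 2690
  Site C (9, 1): total = 2510
  Site D (0, 7): total = 2730
  Site E (2, 8): total = 2490
Minimum is at Site A with total 2050 blocks.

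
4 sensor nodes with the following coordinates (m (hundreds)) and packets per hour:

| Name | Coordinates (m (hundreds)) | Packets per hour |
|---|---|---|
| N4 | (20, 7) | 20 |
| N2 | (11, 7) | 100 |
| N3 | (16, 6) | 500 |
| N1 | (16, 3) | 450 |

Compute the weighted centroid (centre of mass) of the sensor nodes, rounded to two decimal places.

The minimiser of Σwᵢ‖p−pᵢ‖² is the weighted centroid p* = (Σwᵢpᵢ)/(Σwᵢ).
Σwᵢ = 1070.
Σwᵢxᵢ = 20·20 + 100·11 + 500·16 + 450·16 = 16700.
Σwᵢyᵢ = 20·7 + 100·7 + 500·6 + 450·3 = 5190.
x* = 16700/1070 = 15.61, y* = 5190/1070 = 4.85.

(15.61, 4.85)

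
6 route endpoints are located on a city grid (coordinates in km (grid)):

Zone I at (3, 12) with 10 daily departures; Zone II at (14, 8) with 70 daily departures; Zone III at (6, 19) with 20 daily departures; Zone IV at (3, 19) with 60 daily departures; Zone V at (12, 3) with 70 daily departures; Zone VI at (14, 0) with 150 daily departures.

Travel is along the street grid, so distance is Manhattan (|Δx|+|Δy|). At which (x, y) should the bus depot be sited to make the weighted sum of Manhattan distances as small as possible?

Manhattan distance separates: Σwᵢ(|x−xᵢ|+|y−yᵢ|) = Σwᵢ|x−xᵢ| + Σwᵢ|y−yᵢ|, so x and y are optimised independently as 1-D weighted medians.
Total weight W = 380; half = 190.
x-coordinate, sorted with cumulative weight:
  x=3 (Zone I, w=10) cum 10
  x=3 (Zone IV, w=60) cum 70
  x=6 (Zone III, w=20) cum 90
  x=12 (Zone V, w=70) cum 160
  x=14 (Zone II, w=70) cum 230  ← median
  x=14 (Zone VI, w=150) cum 380
⇒ x* = 14
y-coordinate, sorted with cumulative weight:
  y=0 (Zone VI, w=150) cum 150
  y=3 (Zone V, w=70) cum 220  ← median
  y=8 (Zone II, w=70) cum 290
  y=12 (Zone I, w=10) cum 300
  y=19 (Zone III, w=20) cum 320
  y=19 (Zone IV, w=60) cum 380
⇒ y* = 3

(14, 3)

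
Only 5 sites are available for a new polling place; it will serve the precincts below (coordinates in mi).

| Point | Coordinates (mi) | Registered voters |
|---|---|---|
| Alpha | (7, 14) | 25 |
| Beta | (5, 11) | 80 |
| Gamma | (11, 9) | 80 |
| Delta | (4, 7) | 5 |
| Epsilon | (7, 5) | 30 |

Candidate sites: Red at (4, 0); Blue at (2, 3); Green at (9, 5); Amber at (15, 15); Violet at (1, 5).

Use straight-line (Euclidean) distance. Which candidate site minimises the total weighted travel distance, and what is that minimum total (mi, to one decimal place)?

Green, total 1252.1 mi

Total weighted distance at each candidate:
  Red (4, 0): total = 2363.6
  Blue (2, 3): total = 2034.8
  Green (9, 5): total = 1252.1
  Amber (15, 15): total = 2092.3
  Violet (1, 5): total = 1907.0
Minimum is at Green with total 1252.1 mi.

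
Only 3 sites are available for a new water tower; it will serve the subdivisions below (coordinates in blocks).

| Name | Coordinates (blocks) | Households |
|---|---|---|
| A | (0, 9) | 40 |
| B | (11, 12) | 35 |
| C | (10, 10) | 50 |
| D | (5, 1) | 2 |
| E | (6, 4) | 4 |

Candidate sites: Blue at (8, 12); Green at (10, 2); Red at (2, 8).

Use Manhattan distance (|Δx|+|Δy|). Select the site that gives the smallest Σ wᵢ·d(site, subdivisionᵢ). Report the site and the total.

Blue, total 813 blocks

Total weighted distance at each candidate:
  Blue (8, 12): total = 813
  Green (10, 2): total = 1501
  Red (2, 8): total = 1127
Minimum is at Blue with total 813 blocks.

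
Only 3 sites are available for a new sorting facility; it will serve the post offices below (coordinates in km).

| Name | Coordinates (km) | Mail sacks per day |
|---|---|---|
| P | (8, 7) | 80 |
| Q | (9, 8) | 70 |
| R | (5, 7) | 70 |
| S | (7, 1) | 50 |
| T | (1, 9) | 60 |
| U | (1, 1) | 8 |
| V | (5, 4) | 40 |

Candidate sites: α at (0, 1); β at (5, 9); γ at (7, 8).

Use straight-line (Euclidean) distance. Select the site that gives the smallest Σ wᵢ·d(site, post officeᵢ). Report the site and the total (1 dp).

γ, total 1377.3 km

Total weighted distance at each candidate:
  α (0, 1): total = 3219.8
  β (5, 9): total = 1640.9
  γ (7, 8): total = 1377.3
Minimum is at γ with total 1377.3 km.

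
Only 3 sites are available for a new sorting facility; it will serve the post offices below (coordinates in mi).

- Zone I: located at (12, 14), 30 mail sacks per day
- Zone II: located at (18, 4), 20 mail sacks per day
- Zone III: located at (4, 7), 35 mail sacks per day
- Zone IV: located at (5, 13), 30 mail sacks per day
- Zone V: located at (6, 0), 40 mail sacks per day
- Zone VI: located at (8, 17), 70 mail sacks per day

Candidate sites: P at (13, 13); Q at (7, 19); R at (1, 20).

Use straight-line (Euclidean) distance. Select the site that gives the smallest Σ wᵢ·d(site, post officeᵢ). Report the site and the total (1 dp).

P, total 1905.7 mi

Total weighted distance at each candidate:
  P (13, 13): total = 1905.7
  Q (7, 19): total = 2124.4
  R (1, 20): total = 2909.4
Minimum is at P with total 1905.7 mi.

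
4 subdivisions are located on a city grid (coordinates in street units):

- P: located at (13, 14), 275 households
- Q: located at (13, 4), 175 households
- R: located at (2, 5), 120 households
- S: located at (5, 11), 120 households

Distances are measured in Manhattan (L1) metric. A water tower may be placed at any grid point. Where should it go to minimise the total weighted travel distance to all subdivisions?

Manhattan distance separates: Σwᵢ(|x−xᵢ|+|y−yᵢ|) = Σwᵢ|x−xᵢ| + Σwᵢ|y−yᵢ|, so x and y are optimised independently as 1-D weighted medians.
Total weight W = 690; half = 345.
x-coordinate, sorted with cumulative weight:
  x=2 (R, w=120) cum 120
  x=5 (S, w=120) cum 240
  x=13 (P, w=275) cum 515  ← median
  x=13 (Q, w=175) cum 690
⇒ x* = 13
y-coordinate, sorted with cumulative weight:
  y=4 (Q, w=175) cum 175
  y=5 (R, w=120) cum 295
  y=11 (S, w=120) cum 415  ← median
  y=14 (P, w=275) cum 690
⇒ y* = 11

(13, 11)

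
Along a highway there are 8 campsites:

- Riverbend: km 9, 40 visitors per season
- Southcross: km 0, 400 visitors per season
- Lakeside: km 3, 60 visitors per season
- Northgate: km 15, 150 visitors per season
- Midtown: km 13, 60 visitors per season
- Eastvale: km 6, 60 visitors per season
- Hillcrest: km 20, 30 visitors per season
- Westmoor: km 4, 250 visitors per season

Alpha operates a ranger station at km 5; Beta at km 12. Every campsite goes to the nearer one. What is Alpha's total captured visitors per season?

770

The indifferent point is the midpoint (5+12)/2 = 8.5; campsites left of it (closer to Alpha at 5) go to Alpha, those right go to Beta.
  Southcross at 0 (w=400) → Alpha
  Lakeside at 3 (w=60) → Alpha
  Westmoor at 4 (w=250) → Alpha
  Eastvale at 6 (w=60) → Alpha
  Riverbend at 9 (w=40) → Beta
  Midtown at 13 (w=60) → Beta
  Northgate at 15 (w=150) → Beta
  Hillcrest at 20 (w=30) → Beta
Alpha captures 770; Beta captures 280.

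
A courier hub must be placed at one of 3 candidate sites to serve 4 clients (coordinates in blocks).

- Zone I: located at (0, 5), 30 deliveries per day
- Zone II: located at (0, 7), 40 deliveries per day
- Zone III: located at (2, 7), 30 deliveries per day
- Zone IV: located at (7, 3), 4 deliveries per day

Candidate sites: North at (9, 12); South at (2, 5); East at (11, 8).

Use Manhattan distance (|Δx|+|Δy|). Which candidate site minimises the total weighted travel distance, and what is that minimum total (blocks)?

Total weighted distance at each candidate:
  North (9, 12): total = 1444
  South (2, 5): total = 308
  East (11, 8): total = 1236
Minimum is at South with total 308 blocks.

South, total 308 blocks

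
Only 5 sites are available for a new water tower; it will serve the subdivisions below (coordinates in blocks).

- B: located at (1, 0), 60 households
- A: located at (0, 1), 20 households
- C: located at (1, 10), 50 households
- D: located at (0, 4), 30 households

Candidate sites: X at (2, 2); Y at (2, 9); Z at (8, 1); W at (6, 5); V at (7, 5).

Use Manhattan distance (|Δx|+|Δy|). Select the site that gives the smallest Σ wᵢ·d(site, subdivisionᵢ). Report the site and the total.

X, total 810 blocks

Total weighted distance at each candidate:
  X (2, 2): total = 810
  Y (2, 9): total = 1110
  Z (8, 1): total = 1770
  W (6, 5): total = 1510
  V (7, 5): total = 1670
Minimum is at X with total 810 blocks.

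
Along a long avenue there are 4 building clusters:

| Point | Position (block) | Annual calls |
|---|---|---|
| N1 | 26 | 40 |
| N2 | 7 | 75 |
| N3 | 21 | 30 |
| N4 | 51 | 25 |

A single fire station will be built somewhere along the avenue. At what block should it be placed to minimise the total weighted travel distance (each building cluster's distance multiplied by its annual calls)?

x = 21

For a sum of weighted absolute distances on a line, the optimum is the weighted median (not the mean). Total weight W = 170; half-weight = 85.
Sort by position and accumulate weight:
  block 7 (N2, w=75) → cum 75
  block 21 (N3, w=30) → cum 105  ≥ 85 → median here
  block 26 (N1, w=40) → cum 145
  block 51 (N4, w=25) → cum 170
Optimal location: block 21.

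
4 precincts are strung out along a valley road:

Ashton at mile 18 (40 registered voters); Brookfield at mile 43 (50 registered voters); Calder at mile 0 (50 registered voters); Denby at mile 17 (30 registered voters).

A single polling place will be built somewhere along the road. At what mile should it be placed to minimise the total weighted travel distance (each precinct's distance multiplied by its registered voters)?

x = 18

For a sum of weighted absolute distances on a line, the optimum is the weighted median (not the mean). Total weight W = 170; half-weight = 85.
Sort by position and accumulate weight:
  mile 0 (Calder, w=50) → cum 50
  mile 17 (Denby, w=30) → cum 80
  mile 18 (Ashton, w=40) → cum 120  ≥ 85 → median here
  mile 43 (Brookfield, w=50) → cum 170
Optimal location: mile 18.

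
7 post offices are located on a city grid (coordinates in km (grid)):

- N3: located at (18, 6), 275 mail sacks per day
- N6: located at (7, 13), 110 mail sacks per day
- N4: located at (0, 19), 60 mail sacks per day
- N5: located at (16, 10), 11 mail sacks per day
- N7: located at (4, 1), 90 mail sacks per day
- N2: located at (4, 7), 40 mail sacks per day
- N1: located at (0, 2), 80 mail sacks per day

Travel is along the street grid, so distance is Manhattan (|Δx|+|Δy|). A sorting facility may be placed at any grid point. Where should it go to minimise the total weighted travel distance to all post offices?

Manhattan distance separates: Σwᵢ(|x−xᵢ|+|y−yᵢ|) = Σwᵢ|x−xᵢ| + Σwᵢ|y−yᵢ|, so x and y are optimised independently as 1-D weighted medians.
Total weight W = 666; half = 333.
x-coordinate, sorted with cumulative weight:
  x=0 (N4, w=60) cum 60
  x=0 (N1, w=80) cum 140
  x=4 (N7, w=90) cum 230
  x=4 (N2, w=40) cum 270
  x=7 (N6, w=110) cum 380  ← median
  x=16 (N5, w=11) cum 391
  x=18 (N3, w=275) cum 666
⇒ x* = 7
y-coordinate, sorted with cumulative weight:
  y=1 (N7, w=90) cum 90
  y=2 (N1, w=80) cum 170
  y=6 (N3, w=275) cum 445  ← median
  y=7 (N2, w=40) cum 485
  y=10 (N5, w=11) cum 496
  y=13 (N6, w=110) cum 606
  y=19 (N4, w=60) cum 666
⇒ y* = 6

(7, 6)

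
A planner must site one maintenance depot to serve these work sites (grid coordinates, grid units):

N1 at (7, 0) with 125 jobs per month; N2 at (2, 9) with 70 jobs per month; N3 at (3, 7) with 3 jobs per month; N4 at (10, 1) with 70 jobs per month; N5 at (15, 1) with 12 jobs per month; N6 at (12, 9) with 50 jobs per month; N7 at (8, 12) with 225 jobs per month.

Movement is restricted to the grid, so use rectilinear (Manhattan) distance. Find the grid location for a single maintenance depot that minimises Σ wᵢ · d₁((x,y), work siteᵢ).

(8, 9)

Manhattan distance separates: Σwᵢ(|x−xᵢ|+|y−yᵢ|) = Σwᵢ|x−xᵢ| + Σwᵢ|y−yᵢ|, so x and y are optimised independently as 1-D weighted medians.
Total weight W = 555; half = 277.5.
x-coordinate, sorted with cumulative weight:
  x=2 (N2, w=70) cum 70
  x=3 (N3, w=3) cum 73
  x=7 (N1, w=125) cum 198
  x=8 (N7, w=225) cum 423  ← median
  x=10 (N4, w=70) cum 493
  x=12 (N6, w=50) cum 543
  x=15 (N5, w=12) cum 555
⇒ x* = 8
y-coordinate, sorted with cumulative weight:
  y=0 (N1, w=125) cum 125
  y=1 (N4, w=70) cum 195
  y=1 (N5, w=12) cum 207
  y=7 (N3, w=3) cum 210
  y=9 (N2, w=70) cum 280  ← median
  y=9 (N6, w=50) cum 330
  y=12 (N7, w=225) cum 555
⇒ y* = 9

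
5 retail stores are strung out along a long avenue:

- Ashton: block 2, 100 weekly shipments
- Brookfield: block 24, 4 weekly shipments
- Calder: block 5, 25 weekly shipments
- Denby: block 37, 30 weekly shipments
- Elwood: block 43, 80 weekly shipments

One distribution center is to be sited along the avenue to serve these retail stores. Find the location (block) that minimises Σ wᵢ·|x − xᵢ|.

x = 5

For a sum of weighted absolute distances on a line, the optimum is the weighted median (not the mean). Total weight W = 239; half-weight = 119.5.
Sort by position and accumulate weight:
  block 2 (Ashton, w=100) → cum 100
  block 5 (Calder, w=25) → cum 125  ≥ 119.5 → median here
  block 24 (Brookfield, w=4) → cum 129
  block 37 (Denby, w=30) → cum 159
  block 43 (Elwood, w=80) → cum 239
Optimal location: block 5.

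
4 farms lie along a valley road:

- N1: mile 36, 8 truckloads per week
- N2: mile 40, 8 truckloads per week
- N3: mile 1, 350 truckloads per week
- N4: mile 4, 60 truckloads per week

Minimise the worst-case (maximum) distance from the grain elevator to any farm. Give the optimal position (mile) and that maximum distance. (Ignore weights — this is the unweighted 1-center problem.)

The 1-center on a line is the midpoint of the two extreme points: leftmost at 1, rightmost at 40.
Optimal location = (1 + 40)/2 = 20.5; maximum distance = (40 − 1)/2 = 19.5.

location 20.5, max distance 19.5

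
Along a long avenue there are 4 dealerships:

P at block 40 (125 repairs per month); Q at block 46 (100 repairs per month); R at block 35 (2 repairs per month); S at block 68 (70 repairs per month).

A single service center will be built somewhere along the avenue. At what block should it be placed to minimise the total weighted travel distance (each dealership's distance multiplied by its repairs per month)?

For a sum of weighted absolute distances on a line, the optimum is the weighted median (not the mean). Total weight W = 297; half-weight = 148.5.
Sort by position and accumulate weight:
  block 35 (R, w=2) → cum 2
  block 40 (P, w=125) → cum 127
  block 46 (Q, w=100) → cum 227  ≥ 148.5 → median here
  block 68 (S, w=70) → cum 297
Optimal location: block 46.

x = 46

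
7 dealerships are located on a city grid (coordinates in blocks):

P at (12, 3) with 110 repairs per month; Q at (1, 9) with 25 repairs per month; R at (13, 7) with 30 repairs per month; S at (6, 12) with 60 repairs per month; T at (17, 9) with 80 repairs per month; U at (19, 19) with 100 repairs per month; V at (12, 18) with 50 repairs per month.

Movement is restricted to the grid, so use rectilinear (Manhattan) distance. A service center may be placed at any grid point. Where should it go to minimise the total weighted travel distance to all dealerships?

(12, 9)

Manhattan distance separates: Σwᵢ(|x−xᵢ|+|y−yᵢ|) = Σwᵢ|x−xᵢ| + Σwᵢ|y−yᵢ|, so x and y are optimised independently as 1-D weighted medians.
Total weight W = 455; half = 227.5.
x-coordinate, sorted with cumulative weight:
  x=1 (Q, w=25) cum 25
  x=6 (S, w=60) cum 85
  x=12 (P, w=110) cum 195
  x=12 (V, w=50) cum 245  ← median
  x=13 (R, w=30) cum 275
  x=17 (T, w=80) cum 355
  x=19 (U, w=100) cum 455
⇒ x* = 12
y-coordinate, sorted with cumulative weight:
  y=3 (P, w=110) cum 110
  y=7 (R, w=30) cum 140
  y=9 (Q, w=25) cum 165
  y=9 (T, w=80) cum 245  ← median
  y=12 (S, w=60) cum 305
  y=18 (V, w=50) cum 355
  y=19 (U, w=100) cum 455
⇒ y* = 9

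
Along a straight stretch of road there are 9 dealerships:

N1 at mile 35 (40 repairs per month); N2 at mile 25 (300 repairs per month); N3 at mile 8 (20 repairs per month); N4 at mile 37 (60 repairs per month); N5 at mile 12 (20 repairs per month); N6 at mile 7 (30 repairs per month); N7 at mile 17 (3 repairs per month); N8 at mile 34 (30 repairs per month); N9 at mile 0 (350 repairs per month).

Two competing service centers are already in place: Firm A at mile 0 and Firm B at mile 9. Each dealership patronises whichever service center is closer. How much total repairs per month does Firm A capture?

The indifferent point is the midpoint (0+9)/2 = 4.5; dealerships left of it (closer to Firm A at 0) go to Firm A, those right go to Firm B.
  N9 at 0 (w=350) → Firm A
  N6 at 7 (w=30) → Firm B
  N3 at 8 (w=20) → Firm B
  N5 at 12 (w=20) → Firm B
  N7 at 17 (w=3) → Firm B
  N2 at 25 (w=300) → Firm B
  N8 at 34 (w=30) → Firm B
  N1 at 35 (w=40) → Firm B
  N4 at 37 (w=60) → Firm B
Firm A captures 350; Firm B captures 503.

350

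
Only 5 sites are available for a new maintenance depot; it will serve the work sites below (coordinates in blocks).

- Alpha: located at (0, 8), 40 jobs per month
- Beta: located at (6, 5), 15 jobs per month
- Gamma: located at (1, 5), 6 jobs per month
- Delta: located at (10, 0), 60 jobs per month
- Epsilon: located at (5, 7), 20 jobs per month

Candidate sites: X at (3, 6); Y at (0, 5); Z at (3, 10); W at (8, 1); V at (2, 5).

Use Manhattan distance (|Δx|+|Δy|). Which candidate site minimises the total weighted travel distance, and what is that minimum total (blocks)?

Total weighted distance at each candidate:
  X (3, 6): total = 1118
  Y (0, 5): total = 1256
  Z (3, 10): total = 1482
  W (8, 1): total = 1116
  V (2, 5): total = 1146
Minimum is at W with total 1116 blocks.

W, total 1116 blocks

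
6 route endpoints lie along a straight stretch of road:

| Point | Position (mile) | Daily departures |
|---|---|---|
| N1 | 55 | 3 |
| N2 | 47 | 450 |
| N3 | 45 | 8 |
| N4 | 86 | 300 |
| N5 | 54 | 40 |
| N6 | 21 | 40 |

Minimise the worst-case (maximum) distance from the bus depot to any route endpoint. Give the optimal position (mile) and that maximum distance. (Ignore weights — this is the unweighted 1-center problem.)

The 1-center on a line is the midpoint of the two extreme points: leftmost at 21, rightmost at 86.
Optimal location = (21 + 86)/2 = 53.5; maximum distance = (86 − 21)/2 = 32.5.

location 53.5, max distance 32.5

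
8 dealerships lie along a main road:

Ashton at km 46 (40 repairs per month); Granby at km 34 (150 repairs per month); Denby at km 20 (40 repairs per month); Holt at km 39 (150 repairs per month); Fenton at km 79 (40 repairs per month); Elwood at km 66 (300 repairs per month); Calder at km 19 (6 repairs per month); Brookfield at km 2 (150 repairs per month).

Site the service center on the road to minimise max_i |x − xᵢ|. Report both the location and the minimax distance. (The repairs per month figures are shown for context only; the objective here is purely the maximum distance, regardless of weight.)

The 1-center on a line is the midpoint of the two extreme points: leftmost at 2, rightmost at 79.
Optimal location = (2 + 79)/2 = 40.5; maximum distance = (79 − 2)/2 = 38.5.

location 40.5, max distance 38.5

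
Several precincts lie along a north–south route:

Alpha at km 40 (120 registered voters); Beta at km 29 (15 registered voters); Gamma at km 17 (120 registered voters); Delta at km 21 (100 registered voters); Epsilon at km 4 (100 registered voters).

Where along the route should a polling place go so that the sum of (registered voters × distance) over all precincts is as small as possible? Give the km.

x = 21

For a sum of weighted absolute distances on a line, the optimum is the weighted median (not the mean). Total weight W = 455; half-weight = 227.5.
Sort by position and accumulate weight:
  km 4 (Epsilon, w=100) → cum 100
  km 17 (Gamma, w=120) → cum 220
  km 21 (Delta, w=100) → cum 320  ≥ 227.5 → median here
  km 29 (Beta, w=15) → cum 335
  km 40 (Alpha, w=120) → cum 455
Optimal location: km 21.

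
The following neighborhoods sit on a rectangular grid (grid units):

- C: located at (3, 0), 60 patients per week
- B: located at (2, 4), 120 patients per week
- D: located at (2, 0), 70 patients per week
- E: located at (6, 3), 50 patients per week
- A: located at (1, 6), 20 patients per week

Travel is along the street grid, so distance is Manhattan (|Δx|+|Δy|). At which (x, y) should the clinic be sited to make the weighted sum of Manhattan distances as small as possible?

Manhattan distance separates: Σwᵢ(|x−xᵢ|+|y−yᵢ|) = Σwᵢ|x−xᵢ| + Σwᵢ|y−yᵢ|, so x and y are optimised independently as 1-D weighted medians.
Total weight W = 320; half = 160.
x-coordinate, sorted with cumulative weight:
  x=1 (A, w=20) cum 20
  x=2 (B, w=120) cum 140
  x=2 (D, w=70) cum 210  ← median
  x=3 (C, w=60) cum 270
  x=6 (E, w=50) cum 320
⇒ x* = 2
y-coordinate, sorted with cumulative weight:
  y=0 (C, w=60) cum 60
  y=0 (D, w=70) cum 130
  y=3 (E, w=50) cum 180  ← median
  y=4 (B, w=120) cum 300
  y=6 (A, w=20) cum 320
⇒ y* = 3

(2, 3)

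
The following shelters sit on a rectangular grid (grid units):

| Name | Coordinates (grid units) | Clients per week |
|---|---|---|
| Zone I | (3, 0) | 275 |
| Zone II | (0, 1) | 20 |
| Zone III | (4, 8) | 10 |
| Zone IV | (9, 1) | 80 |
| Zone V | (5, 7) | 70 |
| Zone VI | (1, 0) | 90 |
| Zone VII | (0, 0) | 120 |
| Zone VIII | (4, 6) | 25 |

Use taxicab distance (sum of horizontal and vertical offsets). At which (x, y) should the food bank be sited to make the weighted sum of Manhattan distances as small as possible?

(3, 0)

Manhattan distance separates: Σwᵢ(|x−xᵢ|+|y−yᵢ|) = Σwᵢ|x−xᵢ| + Σwᵢ|y−yᵢ|, so x and y are optimised independently as 1-D weighted medians.
Total weight W = 690; half = 345.
x-coordinate, sorted with cumulative weight:
  x=0 (Zone II, w=20) cum 20
  x=0 (Zone VII, w=120) cum 140
  x=1 (Zone VI, w=90) cum 230
  x=3 (Zone I, w=275) cum 505  ← median
  x=4 (Zone III, w=10) cum 515
  x=4 (Zone VIII, w=25) cum 540
  x=5 (Zone V, w=70) cum 610
  x=9 (Zone IV, w=80) cum 690
⇒ x* = 3
y-coordinate, sorted with cumulative weight:
  y=0 (Zone I, w=275) cum 275
  y=0 (Zone VI, w=90) cum 365  ← median
  y=0 (Zone VII, w=120) cum 485
  y=1 (Zone II, w=20) cum 505
  y=1 (Zone IV, w=80) cum 585
  y=6 (Zone VIII, w=25) cum 610
  y=7 (Zone V, w=70) cum 680
  y=8 (Zone III, w=10) cum 690
⇒ y* = 0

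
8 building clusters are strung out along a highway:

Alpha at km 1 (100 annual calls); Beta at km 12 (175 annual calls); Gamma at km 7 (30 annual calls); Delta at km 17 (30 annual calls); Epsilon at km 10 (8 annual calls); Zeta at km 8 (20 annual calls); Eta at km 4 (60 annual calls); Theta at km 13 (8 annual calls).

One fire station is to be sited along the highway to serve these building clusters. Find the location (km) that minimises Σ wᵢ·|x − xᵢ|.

For a sum of weighted absolute distances on a line, the optimum is the weighted median (not the mean). Total weight W = 431; half-weight = 215.5.
Sort by position and accumulate weight:
  km 1 (Alpha, w=100) → cum 100
  km 4 (Eta, w=60) → cum 160
  km 7 (Gamma, w=30) → cum 190
  km 8 (Zeta, w=20) → cum 210
  km 10 (Epsilon, w=8) → cum 218  ≥ 215.5 → median here
  km 12 (Beta, w=175) → cum 393
  km 13 (Theta, w=8) → cum 401
  km 17 (Delta, w=30) → cum 431
Optimal location: km 10.

x = 10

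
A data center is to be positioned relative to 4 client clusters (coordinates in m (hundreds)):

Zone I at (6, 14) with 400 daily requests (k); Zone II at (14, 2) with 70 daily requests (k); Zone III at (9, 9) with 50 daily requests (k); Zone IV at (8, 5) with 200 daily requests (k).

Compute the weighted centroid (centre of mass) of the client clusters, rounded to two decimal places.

(7.54, 9.99)

The minimiser of Σwᵢ‖p−pᵢ‖² is the weighted centroid p* = (Σwᵢpᵢ)/(Σwᵢ).
Σwᵢ = 720.
Σwᵢxᵢ = 400·6 + 70·14 + 50·9 + 200·8 = 5430.
Σwᵢyᵢ = 400·14 + 70·2 + 50·9 + 200·5 = 7190.
x* = 5430/720 = 7.54, y* = 7190/720 = 9.99.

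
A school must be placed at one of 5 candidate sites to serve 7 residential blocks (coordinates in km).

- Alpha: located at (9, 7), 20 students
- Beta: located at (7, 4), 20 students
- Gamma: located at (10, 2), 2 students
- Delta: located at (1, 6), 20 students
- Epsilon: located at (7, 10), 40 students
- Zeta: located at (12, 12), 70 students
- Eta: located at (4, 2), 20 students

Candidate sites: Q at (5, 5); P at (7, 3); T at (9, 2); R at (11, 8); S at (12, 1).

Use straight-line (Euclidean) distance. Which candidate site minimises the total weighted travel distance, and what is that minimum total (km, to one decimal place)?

R, total 1025.9 km

Total weighted distance at each candidate:
  Q (5, 5): total = 1199.9
  P (7, 3): total = 1313.9
  T (9, 2): total = 1498.1
  R (11, 8): total = 1025.9
  S (12, 1): total = 1840.0
Minimum is at R with total 1025.9 km.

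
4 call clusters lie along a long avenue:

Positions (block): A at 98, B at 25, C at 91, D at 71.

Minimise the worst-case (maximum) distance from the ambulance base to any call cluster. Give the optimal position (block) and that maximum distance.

The 1-center on a line is the midpoint of the two extreme points: leftmost at 25, rightmost at 98.
Optimal location = (25 + 98)/2 = 61.5; maximum distance = (98 − 25)/2 = 36.5.

location 61.5, max distance 36.5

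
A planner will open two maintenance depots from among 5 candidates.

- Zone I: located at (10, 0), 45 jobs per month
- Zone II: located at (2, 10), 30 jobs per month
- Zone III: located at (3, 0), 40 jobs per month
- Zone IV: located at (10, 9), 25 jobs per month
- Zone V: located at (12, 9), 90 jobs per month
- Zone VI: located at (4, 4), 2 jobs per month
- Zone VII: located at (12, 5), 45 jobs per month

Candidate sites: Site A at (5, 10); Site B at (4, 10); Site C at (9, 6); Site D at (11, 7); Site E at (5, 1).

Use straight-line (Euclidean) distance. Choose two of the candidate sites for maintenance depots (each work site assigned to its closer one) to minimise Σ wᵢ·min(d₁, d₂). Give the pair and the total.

{Site D, Site E}, total 967.6

Evaluate every pair (each demand assigned to the nearer of the two):
  {Site D, Site E}: total = 967.6
  {Site B, Site D}: total = 1150.0
  {Site C, Site E}: total = 1170.3
  {Site A, Site D}: total = 1186.1
  {Site C, Site D}: total = 1223.5
  {Site B, Site C}: total = 1287.1
  {Site A, Site C}: total = 1317.1
  {Site A, Site E}: total = 1541.9
  {Site B, Site E}: total = 1625.7
  {Site A, Site B}: total = 2128.1
Best pair: {Site D, Site E} with total 967.6.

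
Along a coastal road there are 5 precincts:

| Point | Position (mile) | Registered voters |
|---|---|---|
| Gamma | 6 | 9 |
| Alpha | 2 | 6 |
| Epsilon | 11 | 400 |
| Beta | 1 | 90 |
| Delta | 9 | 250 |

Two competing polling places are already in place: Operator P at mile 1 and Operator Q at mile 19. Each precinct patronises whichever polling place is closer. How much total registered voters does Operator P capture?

355

The indifferent point is the midpoint (1+19)/2 = 10; precincts left of it (closer to Operator P at 1) go to Operator P, those right go to Operator Q.
  Beta at 1 (w=90) → Operator P
  Alpha at 2 (w=6) → Operator P
  Gamma at 6 (w=9) → Operator P
  Delta at 9 (w=250) → Operator P
  Epsilon at 11 (w=400) → Operator Q
Operator P captures 355; Operator Q captures 400.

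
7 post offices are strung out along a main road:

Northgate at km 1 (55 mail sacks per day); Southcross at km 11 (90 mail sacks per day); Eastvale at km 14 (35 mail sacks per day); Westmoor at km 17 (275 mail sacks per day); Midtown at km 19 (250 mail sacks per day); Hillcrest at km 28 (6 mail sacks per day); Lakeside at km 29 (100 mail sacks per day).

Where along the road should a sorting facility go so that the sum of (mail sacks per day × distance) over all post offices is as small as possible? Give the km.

For a sum of weighted absolute distances on a line, the optimum is the weighted median (not the mean). Total weight W = 811; half-weight = 405.5.
Sort by position and accumulate weight:
  km 1 (Northgate, w=55) → cum 55
  km 11 (Southcross, w=90) → cum 145
  km 14 (Eastvale, w=35) → cum 180
  km 17 (Westmoor, w=275) → cum 455  ≥ 405.5 → median here
  km 19 (Midtown, w=250) → cum 705
  km 28 (Hillcrest, w=6) → cum 711
  km 29 (Lakeside, w=100) → cum 811
Optimal location: km 17.

x = 17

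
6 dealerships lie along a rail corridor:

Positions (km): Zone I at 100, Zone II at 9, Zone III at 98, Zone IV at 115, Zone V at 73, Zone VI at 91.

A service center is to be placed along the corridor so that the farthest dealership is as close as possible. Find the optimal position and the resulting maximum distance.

location 62, max distance 53

The 1-center on a line is the midpoint of the two extreme points: leftmost at 9, rightmost at 115.
Optimal location = (9 + 115)/2 = 62; maximum distance = (115 − 9)/2 = 53.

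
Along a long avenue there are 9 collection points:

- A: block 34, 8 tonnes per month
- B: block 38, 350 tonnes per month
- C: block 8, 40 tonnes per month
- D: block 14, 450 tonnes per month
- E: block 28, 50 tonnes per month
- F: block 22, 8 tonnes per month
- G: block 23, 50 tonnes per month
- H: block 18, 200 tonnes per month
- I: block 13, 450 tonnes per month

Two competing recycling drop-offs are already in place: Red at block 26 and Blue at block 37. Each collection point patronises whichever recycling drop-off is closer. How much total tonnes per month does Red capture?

1248

The indifferent point is the midpoint (26+37)/2 = 31.5; collection points left of it (closer to Red at 26) go to Red, those right go to Blue.
  C at 8 (w=40) → Red
  I at 13 (w=450) → Red
  D at 14 (w=450) → Red
  H at 18 (w=200) → Red
  F at 22 (w=8) → Red
  G at 23 (w=50) → Red
  E at 28 (w=50) → Red
  A at 34 (w=8) → Blue
  B at 38 (w=350) → Blue
Red captures 1248; Blue captures 358.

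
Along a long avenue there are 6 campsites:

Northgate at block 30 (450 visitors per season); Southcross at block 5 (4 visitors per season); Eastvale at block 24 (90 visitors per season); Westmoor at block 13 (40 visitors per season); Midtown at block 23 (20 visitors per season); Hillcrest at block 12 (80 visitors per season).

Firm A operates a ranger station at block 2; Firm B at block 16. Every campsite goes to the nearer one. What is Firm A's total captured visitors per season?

4

The indifferent point is the midpoint (2+16)/2 = 9; campsites left of it (closer to Firm A at 2) go to Firm A, those right go to Firm B.
  Southcross at 5 (w=4) → Firm A
  Hillcrest at 12 (w=80) → Firm B
  Westmoor at 13 (w=40) → Firm B
  Midtown at 23 (w=20) → Firm B
  Eastvale at 24 (w=90) → Firm B
  Northgate at 30 (w=450) → Firm B
Firm A captures 4; Firm B captures 680.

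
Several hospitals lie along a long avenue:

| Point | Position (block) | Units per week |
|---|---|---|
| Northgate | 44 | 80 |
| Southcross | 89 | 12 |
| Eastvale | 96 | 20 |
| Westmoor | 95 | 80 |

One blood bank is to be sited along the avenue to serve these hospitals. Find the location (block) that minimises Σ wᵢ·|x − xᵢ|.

x = 95

For a sum of weighted absolute distances on a line, the optimum is the weighted median (not the mean). Total weight W = 192; half-weight = 96.
Sort by position and accumulate weight:
  block 44 (Northgate, w=80) → cum 80
  block 89 (Southcross, w=12) → cum 92
  block 95 (Westmoor, w=80) → cum 172  ≥ 96 → median here
  block 96 (Eastvale, w=20) → cum 192
Optimal location: block 95.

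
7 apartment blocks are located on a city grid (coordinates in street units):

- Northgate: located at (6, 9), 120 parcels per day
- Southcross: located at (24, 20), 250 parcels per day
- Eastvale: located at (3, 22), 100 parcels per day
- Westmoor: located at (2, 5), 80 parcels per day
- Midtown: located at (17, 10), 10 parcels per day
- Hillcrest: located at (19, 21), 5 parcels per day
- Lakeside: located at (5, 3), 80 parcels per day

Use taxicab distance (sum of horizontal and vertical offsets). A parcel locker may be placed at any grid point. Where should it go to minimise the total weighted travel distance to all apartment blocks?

(6, 20)

Manhattan distance separates: Σwᵢ(|x−xᵢ|+|y−yᵢ|) = Σwᵢ|x−xᵢ| + Σwᵢ|y−yᵢ|, so x and y are optimised independently as 1-D weighted medians.
Total weight W = 645; half = 322.5.
x-coordinate, sorted with cumulative weight:
  x=2 (Westmoor, w=80) cum 80
  x=3 (Eastvale, w=100) cum 180
  x=5 (Lakeside, w=80) cum 260
  x=6 (Northgate, w=120) cum 380  ← median
  x=17 (Midtown, w=10) cum 390
  x=19 (Hillcrest, w=5) cum 395
  x=24 (Southcross, w=250) cum 645
⇒ x* = 6
y-coordinate, sorted with cumulative weight:
  y=3 (Lakeside, w=80) cum 80
  y=5 (Westmoor, w=80) cum 160
  y=9 (Northgate, w=120) cum 280
  y=10 (Midtown, w=10) cum 290
  y=20 (Southcross, w=250) cum 540  ← median
  y=21 (Hillcrest, w=5) cum 545
  y=22 (Eastvale, w=100) cum 645
⇒ y* = 20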